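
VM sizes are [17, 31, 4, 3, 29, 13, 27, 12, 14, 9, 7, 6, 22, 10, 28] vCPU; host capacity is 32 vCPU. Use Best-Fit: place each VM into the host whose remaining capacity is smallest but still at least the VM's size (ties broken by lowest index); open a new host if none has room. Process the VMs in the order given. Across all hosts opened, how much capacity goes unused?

24

17 vCPU → host 1 (remaining 15 vCPU)
31 vCPU → host 2 (remaining 1 vCPU)
4 vCPU → host 1 (remaining 11 vCPU)
3 vCPU → host 1 (remaining 8 vCPU)
29 vCPU → host 3 (remaining 3 vCPU)
13 vCPU → host 4 (remaining 19 vCPU)
27 vCPU → host 5 (remaining 5 vCPU)
12 vCPU → host 4 (remaining 7 vCPU)
14 vCPU → host 6 (remaining 18 vCPU)
9 vCPU → host 6 (remaining 9 vCPU)
7 vCPU → host 4 (remaining 0 vCPU)
6 vCPU → host 1 (remaining 2 vCPU)
22 vCPU → host 7 (remaining 10 vCPU)
10 vCPU → host 7 (remaining 0 vCPU)
28 vCPU → host 8 (remaining 4 vCPU)
8 hosts × 32 vCPU = 256 vCPU; used 232 vCPU; unused 24 vCPU.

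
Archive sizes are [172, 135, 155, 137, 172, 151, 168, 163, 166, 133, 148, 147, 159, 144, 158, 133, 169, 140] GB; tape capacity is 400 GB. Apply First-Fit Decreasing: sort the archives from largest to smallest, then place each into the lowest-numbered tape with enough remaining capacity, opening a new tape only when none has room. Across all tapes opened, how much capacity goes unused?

Sorted descending: 172, 172, 169, 168, 166, 163, 159, 158, 155, 151, 148, 147, 144, 140, 137, 135, 133, 133.
tape 1: place 172 GB, 228 GB left
tape 1: place 172 GB, 56 GB left
tape 2: place 169 GB, 231 GB left
tape 2: place 168 GB, 63 GB left
tape 3: place 166 GB, 234 GB left
tape 3: place 163 GB, 71 GB left
tape 4: place 159 GB, 241 GB left
tape 4: place 158 GB, 83 GB left
tape 5: place 155 GB, 245 GB left
tape 5: place 151 GB, 94 GB left
tape 6: place 148 GB, 252 GB left
tape 6: place 147 GB, 105 GB left
tape 7: place 144 GB, 256 GB left
tape 7: place 140 GB, 116 GB left
tape 8: place 137 GB, 263 GB left
tape 8: place 135 GB, 128 GB left
tape 9: place 133 GB, 267 GB left
tape 9: place 133 GB, 134 GB left
9 tapes × 400 GB = 3600 GB; used 2750 GB; unused 850 GB.

850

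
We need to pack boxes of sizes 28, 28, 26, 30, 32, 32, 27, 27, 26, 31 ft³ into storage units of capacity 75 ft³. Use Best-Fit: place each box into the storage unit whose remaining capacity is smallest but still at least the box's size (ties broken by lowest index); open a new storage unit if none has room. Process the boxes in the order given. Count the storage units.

5 storage units

storage unit 1: place 28 ft³, 47 ft³ left
storage unit 1: place 28 ft³, 19 ft³ left
storage unit 2: place 26 ft³, 49 ft³ left
storage unit 2: place 30 ft³, 19 ft³ left
storage unit 3: place 32 ft³, 43 ft³ left
storage unit 3: place 32 ft³, 11 ft³ left
storage unit 4: place 27 ft³, 48 ft³ left
storage unit 4: place 27 ft³, 21 ft³ left
storage unit 5: place 26 ft³, 49 ft³ left
storage unit 5: place 31 ft³, 18 ft³ left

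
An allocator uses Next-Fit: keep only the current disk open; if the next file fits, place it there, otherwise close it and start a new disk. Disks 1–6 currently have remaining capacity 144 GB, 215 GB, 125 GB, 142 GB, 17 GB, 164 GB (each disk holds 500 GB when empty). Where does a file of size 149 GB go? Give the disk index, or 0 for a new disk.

6

Next-Fit only looks at disk 6, which has 164 GB free.
149 GB fits there.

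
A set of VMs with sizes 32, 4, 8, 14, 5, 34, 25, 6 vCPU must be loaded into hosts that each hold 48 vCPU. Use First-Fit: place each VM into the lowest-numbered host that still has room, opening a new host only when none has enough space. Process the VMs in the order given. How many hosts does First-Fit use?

3

Put 32 vCPU in host 1; 16 vCPU remain.
Put 4 vCPU in host 1; 12 vCPU remain.
Put 8 vCPU in host 1; 4 vCPU remain.
Put 14 vCPU in host 2; 34 vCPU remain.
Put 5 vCPU in host 2; 29 vCPU remain.
Put 34 vCPU in host 3; 14 vCPU remain.
Put 25 vCPU in host 2; 4 vCPU remain.
Put 6 vCPU in host 3; 8 vCPU remain.
Final hosts: [32,4,8] [14,5,25] [34,6].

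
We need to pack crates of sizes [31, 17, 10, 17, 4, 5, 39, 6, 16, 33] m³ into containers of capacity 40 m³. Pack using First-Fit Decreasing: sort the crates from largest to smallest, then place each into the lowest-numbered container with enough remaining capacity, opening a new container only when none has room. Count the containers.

Sorted descending: 39, 33, 31, 17, 17, 16, 10, 6, 5, 4.
Put 39 m³ in container 1; 1 m³ remain.
Put 33 m³ in container 2; 7 m³ remain.
Put 31 m³ in container 3; 9 m³ remain.
Put 17 m³ in container 4; 23 m³ remain.
Put 17 m³ in container 4; 6 m³ remain.
Put 16 m³ in container 5; 24 m³ remain.
Put 10 m³ in container 5; 14 m³ remain.
Put 6 m³ in container 2; 1 m³ remain.
Put 5 m³ in container 3; 4 m³ remain.
Put 4 m³ in container 3; 0 m³ remain.

5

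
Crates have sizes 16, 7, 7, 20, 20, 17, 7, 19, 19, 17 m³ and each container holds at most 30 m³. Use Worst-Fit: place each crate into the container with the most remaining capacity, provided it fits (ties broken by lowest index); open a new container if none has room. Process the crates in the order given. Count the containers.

container 1: place 16 m³, 14 m³ left
container 1: place 7 m³, 7 m³ left
container 1: place 7 m³, 0 m³ left
container 2: place 20 m³, 10 m³ left
container 3: place 20 m³, 10 m³ left
container 4: place 17 m³, 13 m³ left
container 4: place 7 m³, 6 m³ left
container 5: place 19 m³, 11 m³ left
container 6: place 19 m³, 11 m³ left
container 7: place 17 m³, 13 m³ left

7 containers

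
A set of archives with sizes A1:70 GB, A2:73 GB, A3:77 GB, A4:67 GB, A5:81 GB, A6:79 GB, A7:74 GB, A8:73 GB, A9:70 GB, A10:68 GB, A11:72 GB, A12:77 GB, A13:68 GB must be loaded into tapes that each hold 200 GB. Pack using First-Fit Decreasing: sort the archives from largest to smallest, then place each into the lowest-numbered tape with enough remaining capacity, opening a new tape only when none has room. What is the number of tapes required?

7

Sorted descending: 81, 79, 77, 77, 74, 73, 73, 72, 70, 70, 68, 68, 67.
Put 81 GB in tape 1; 119 GB remain.
Put 79 GB in tape 1; 40 GB remain.
Put 77 GB in tape 2; 123 GB remain.
Put 77 GB in tape 2; 46 GB remain.
Put 74 GB in tape 3; 126 GB remain.
Put 73 GB in tape 3; 53 GB remain.
Put 73 GB in tape 4; 127 GB remain.
Put 72 GB in tape 4; 55 GB remain.
Put 70 GB in tape 5; 130 GB remain.
Put 70 GB in tape 5; 60 GB remain.
Put 68 GB in tape 6; 132 GB remain.
Put 68 GB in tape 6; 64 GB remain.
Put 67 GB in tape 7; 133 GB remain.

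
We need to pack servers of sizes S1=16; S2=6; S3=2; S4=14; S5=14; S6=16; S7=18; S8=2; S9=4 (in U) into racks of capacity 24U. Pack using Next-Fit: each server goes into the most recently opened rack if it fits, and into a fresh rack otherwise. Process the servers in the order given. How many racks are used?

5

rack 1: place S1 (16U), 8U left
rack 1: place S2 (6U), 2U left
rack 1: place S3 (2U), 0U left
rack 2: place S4 (14U), 10U left
rack 3: place S5 (14U), 10U left
rack 4: place S6 (16U), 8U left
rack 5: place S7 (18U), 6U left
rack 5: place S8 (2U), 4U left
rack 5: place S9 (4U), 0U left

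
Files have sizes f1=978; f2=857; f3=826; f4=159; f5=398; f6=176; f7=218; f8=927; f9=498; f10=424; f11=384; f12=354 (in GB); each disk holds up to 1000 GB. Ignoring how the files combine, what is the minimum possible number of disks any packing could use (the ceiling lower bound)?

7

Total size = 978 + 857 + 826 + 159 + 398 + 176 + 218 + 927 + 498 + 424 + 384 + 354 = 6199 GB.
⌈6199 / 1000⌉ = 7.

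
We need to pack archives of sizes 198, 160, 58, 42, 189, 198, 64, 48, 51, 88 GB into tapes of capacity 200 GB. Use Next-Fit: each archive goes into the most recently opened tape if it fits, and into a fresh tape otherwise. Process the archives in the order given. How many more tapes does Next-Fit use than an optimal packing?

1

Next-Fit: [198] [160] [58,42] [189] [198] [64,48,51] [88] → 7 tapes.
Total size 1096 GB; any packing needs at least ⌈1096/200⌉ = 6 tapes.
An optimal packing achieves that bound: [198] [198] [189] [160] [88,64,48] [58,51,42] → 6 tapes.
Excess: 7 − 6 = 1.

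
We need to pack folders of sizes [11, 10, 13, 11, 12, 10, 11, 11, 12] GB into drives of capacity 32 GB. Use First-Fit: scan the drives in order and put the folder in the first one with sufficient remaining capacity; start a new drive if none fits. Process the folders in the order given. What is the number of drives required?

11 GB → drive 1 (remaining 21 GB)
10 GB → drive 1 (remaining 11 GB)
13 GB → drive 2 (remaining 19 GB)
11 GB → drive 1 (remaining 0 GB)
12 GB → drive 2 (remaining 7 GB)
10 GB → drive 3 (remaining 22 GB)
11 GB → drive 3 (remaining 11 GB)
11 GB → drive 3 (remaining 0 GB)
12 GB → drive 4 (remaining 20 GB)

4 drives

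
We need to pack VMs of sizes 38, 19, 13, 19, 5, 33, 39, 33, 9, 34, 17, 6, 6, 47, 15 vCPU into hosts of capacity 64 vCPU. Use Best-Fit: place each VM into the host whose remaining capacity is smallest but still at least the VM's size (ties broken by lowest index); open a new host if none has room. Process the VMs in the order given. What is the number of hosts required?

38 vCPU → host 1 (remaining 26 vCPU)
19 vCPU → host 1 (remaining 7 vCPU)
13 vCPU → host 2 (remaining 51 vCPU)
19 vCPU → host 2 (remaining 32 vCPU)
5 vCPU → host 1 (remaining 2 vCPU)
33 vCPU → host 3 (remaining 31 vCPU)
39 vCPU → host 4 (remaining 25 vCPU)
33 vCPU → host 5 (remaining 31 vCPU)
9 vCPU → host 4 (remaining 16 vCPU)
34 vCPU → host 6 (remaining 30 vCPU)
17 vCPU → host 6 (remaining 13 vCPU)
6 vCPU → host 6 (remaining 7 vCPU)
6 vCPU → host 6 (remaining 1 vCPU)
47 vCPU → host 7 (remaining 17 vCPU)
15 vCPU → host 4 (remaining 1 vCPU)

7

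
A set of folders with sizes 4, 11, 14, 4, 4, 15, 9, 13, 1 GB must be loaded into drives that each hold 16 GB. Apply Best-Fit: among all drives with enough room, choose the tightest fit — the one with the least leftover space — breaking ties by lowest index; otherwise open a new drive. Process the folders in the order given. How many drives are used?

4 GB → drive 1 (remaining 12 GB)
11 GB → drive 1 (remaining 1 GB)
14 GB → drive 2 (remaining 2 GB)
4 GB → drive 3 (remaining 12 GB)
4 GB → drive 3 (remaining 8 GB)
15 GB → drive 4 (remaining 1 GB)
9 GB → drive 5 (remaining 7 GB)
13 GB → drive 6 (remaining 3 GB)
1 GB → drive 1 (remaining 0 GB)

6 drives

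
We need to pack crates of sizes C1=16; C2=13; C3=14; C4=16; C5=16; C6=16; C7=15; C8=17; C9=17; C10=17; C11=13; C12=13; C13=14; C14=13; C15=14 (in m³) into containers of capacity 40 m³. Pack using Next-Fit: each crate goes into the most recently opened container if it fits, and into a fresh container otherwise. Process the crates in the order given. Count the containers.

container 1: place C1 (16 m³), 24 m³ left
container 1: place C2 (13 m³), 11 m³ left
container 2: place C3 (14 m³), 26 m³ left
container 2: place C4 (16 m³), 10 m³ left
container 3: place C5 (16 m³), 24 m³ left
container 3: place C6 (16 m³), 8 m³ left
container 4: place C7 (15 m³), 25 m³ left
container 4: place C8 (17 m³), 8 m³ left
container 5: place C9 (17 m³), 23 m³ left
container 5: place C10 (17 m³), 6 m³ left
container 6: place C11 (13 m³), 27 m³ left
container 6: place C12 (13 m³), 14 m³ left
container 6: place C13 (14 m³), 0 m³ left
container 7: place C14 (13 m³), 27 m³ left
container 7: place C15 (14 m³), 13 m³ left
Final containers: [16,13] [14,16] [16,16] [15,17] [17,17] [13,13,14] [13,14].

7 containers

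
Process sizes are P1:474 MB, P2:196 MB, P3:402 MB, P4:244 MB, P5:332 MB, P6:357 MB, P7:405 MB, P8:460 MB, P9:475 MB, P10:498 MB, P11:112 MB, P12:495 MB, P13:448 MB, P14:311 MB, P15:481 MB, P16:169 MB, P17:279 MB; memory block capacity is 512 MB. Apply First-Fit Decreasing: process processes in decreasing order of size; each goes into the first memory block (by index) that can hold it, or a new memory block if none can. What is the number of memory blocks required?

Sorted descending: 498, 495, 481, 475, 474, 460, 448, 405, 402, 357, 332, 311, 279, 244, 196, 169, 112.
memory block 1: place 498 MB, 14 MB left
memory block 2: place 495 MB, 17 MB left
memory block 3: place 481 MB, 31 MB left
memory block 4: place 475 MB, 37 MB left
memory block 5: place 474 MB, 38 MB left
memory block 6: place 460 MB, 52 MB left
memory block 7: place 448 MB, 64 MB left
memory block 8: place 405 MB, 107 MB left
memory block 9: place 402 MB, 110 MB left
memory block 10: place 357 MB, 155 MB left
memory block 11: place 332 MB, 180 MB left
memory block 12: place 311 MB, 201 MB left
memory block 13: place 279 MB, 233 MB left
memory block 14: place 244 MB, 268 MB left
memory block 12: place 196 MB, 5 MB left
memory block 11: place 169 MB, 11 MB left
memory block 10: place 112 MB, 43 MB left
Final memory blocks: [498] [495] [481] [475] [474] [460] [448] [405] [402] [357,112] [332,169] [311,196] [279] [244].

14 memory blocks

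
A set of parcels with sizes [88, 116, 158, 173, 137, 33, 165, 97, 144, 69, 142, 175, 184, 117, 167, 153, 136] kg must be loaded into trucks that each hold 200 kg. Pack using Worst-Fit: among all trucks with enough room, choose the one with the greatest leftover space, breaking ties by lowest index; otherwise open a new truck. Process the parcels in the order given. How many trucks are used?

15

truck 1: place 88 kg, 112 kg left
truck 2: place 116 kg, 84 kg left
truck 3: place 158 kg, 42 kg left
truck 4: place 173 kg, 27 kg left
truck 5: place 137 kg, 63 kg left
truck 1: place 33 kg, 79 kg left
truck 6: place 165 kg, 35 kg left
truck 7: place 97 kg, 103 kg left
truck 8: place 144 kg, 56 kg left
truck 7: place 69 kg, 34 kg left
truck 9: place 142 kg, 58 kg left
truck 10: place 175 kg, 25 kg left
truck 11: place 184 kg, 16 kg left
truck 12: place 117 kg, 83 kg left
truck 13: place 167 kg, 33 kg left
truck 14: place 153 kg, 47 kg left
truck 15: place 136 kg, 64 kg left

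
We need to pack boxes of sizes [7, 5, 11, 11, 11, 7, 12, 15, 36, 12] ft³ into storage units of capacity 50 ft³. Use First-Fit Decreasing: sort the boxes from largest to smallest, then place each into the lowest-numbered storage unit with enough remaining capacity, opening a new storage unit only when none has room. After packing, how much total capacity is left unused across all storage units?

23

Sorted descending: 36, 15, 12, 12, 11, 11, 11, 7, 7, 5.
36 ft³ → storage unit 1 (remaining 14 ft³)
15 ft³ → storage unit 2 (remaining 35 ft³)
12 ft³ → storage unit 1 (remaining 2 ft³)
12 ft³ → storage unit 2 (remaining 23 ft³)
11 ft³ → storage unit 2 (remaining 12 ft³)
11 ft³ → storage unit 2 (remaining 1 ft³)
11 ft³ → storage unit 3 (remaining 39 ft³)
7 ft³ → storage unit 3 (remaining 32 ft³)
7 ft³ → storage unit 3 (remaining 25 ft³)
5 ft³ → storage unit 3 (remaining 20 ft³)
3 storage units × 50 ft³ = 150 ft³; used 127 ft³; unused 23 ft³.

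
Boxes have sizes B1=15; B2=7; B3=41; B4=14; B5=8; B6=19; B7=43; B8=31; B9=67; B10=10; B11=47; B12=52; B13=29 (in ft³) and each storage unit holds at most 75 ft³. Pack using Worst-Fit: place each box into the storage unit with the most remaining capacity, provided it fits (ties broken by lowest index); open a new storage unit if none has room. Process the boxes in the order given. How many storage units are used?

7 storage units

B1 (15 ft³) → storage unit 1 (remaining 60 ft³)
B2 (7 ft³) → storage unit 1 (remaining 53 ft³)
B3 (41 ft³) → storage unit 1 (remaining 12 ft³)
B4 (14 ft³) → storage unit 2 (remaining 61 ft³)
B5 (8 ft³) → storage unit 2 (remaining 53 ft³)
B6 (19 ft³) → storage unit 2 (remaining 34 ft³)
B7 (43 ft³) → storage unit 3 (remaining 32 ft³)
B8 (31 ft³) → storage unit 2 (remaining 3 ft³)
B9 (67 ft³) → storage unit 4 (remaining 8 ft³)
B10 (10 ft³) → storage unit 3 (remaining 22 ft³)
B11 (47 ft³) → storage unit 5 (remaining 28 ft³)
B12 (52 ft³) → storage unit 6 (remaining 23 ft³)
B13 (29 ft³) → storage unit 7 (remaining 46 ft³)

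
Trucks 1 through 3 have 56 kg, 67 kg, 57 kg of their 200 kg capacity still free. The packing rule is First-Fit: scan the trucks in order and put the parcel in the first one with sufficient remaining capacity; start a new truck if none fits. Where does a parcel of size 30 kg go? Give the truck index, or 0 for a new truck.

Trucks with room: truck 1 (56 kg), truck 2 (67 kg), truck 3 (57 kg).
The first with room is truck 1.

1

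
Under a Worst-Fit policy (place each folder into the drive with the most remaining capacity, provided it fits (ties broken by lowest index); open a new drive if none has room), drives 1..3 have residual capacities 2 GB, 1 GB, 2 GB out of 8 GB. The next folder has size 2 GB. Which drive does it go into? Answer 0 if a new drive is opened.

Drives with room: drive 1 (2 GB), drive 3 (2 GB).
Most room is drive 1 with 2 GB free.

1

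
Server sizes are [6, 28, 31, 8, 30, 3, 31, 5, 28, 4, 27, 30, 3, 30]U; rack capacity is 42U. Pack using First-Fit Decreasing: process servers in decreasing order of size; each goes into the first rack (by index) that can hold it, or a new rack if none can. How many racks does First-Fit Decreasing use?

8

Sorted descending: 31, 31, 30, 30, 30, 28, 28, 27, 8, 6, 5, 4, 3, 3.
31U → rack 1 (remaining 11U)
31U → rack 2 (remaining 11U)
30U → rack 3 (remaining 12U)
30U → rack 4 (remaining 12U)
30U → rack 5 (remaining 12U)
28U → rack 6 (remaining 14U)
28U → rack 7 (remaining 14U)
27U → rack 8 (remaining 15U)
8U → rack 1 (remaining 3U)
6U → rack 2 (remaining 5U)
5U → rack 2 (remaining 0U)
4U → rack 3 (remaining 8U)
3U → rack 1 (remaining 0U)
3U → rack 3 (remaining 5U)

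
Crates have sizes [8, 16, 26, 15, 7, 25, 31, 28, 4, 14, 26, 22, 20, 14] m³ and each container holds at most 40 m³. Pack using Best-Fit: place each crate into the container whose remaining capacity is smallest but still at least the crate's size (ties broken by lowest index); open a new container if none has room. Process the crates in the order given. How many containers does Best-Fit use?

Put 8 m³ in container 1; 32 m³ remain.
Put 16 m³ in container 1; 16 m³ remain.
Put 26 m³ in container 2; 14 m³ remain.
Put 15 m³ in container 1; 1 m³ remain.
Put 7 m³ in container 2; 7 m³ remain.
Put 25 m³ in container 3; 15 m³ remain.
Put 31 m³ in container 4; 9 m³ remain.
Put 28 m³ in container 5; 12 m³ remain.
Put 4 m³ in container 2; 3 m³ remain.
Put 14 m³ in container 3; 1 m³ remain.
Put 26 m³ in container 6; 14 m³ remain.
Put 22 m³ in container 7; 18 m³ remain.
Put 20 m³ in container 8; 20 m³ remain.
Put 14 m³ in container 6; 0 m³ remain.
Final containers: [8,16,15] [26,7,4] [25,14] [31] [28] [26,14] [22] [20].

8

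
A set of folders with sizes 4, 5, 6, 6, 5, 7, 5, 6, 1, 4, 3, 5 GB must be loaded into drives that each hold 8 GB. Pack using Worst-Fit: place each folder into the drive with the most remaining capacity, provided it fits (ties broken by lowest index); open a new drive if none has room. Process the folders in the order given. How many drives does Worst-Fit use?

10

4 GB → drive 1 (remaining 4 GB)
5 GB → drive 2 (remaining 3 GB)
6 GB → drive 3 (remaining 2 GB)
6 GB → drive 4 (remaining 2 GB)
5 GB → drive 5 (remaining 3 GB)
7 GB → drive 6 (remaining 1 GB)
5 GB → drive 7 (remaining 3 GB)
6 GB → drive 8 (remaining 2 GB)
1 GB → drive 1 (remaining 3 GB)
4 GB → drive 9 (remaining 4 GB)
3 GB → drive 9 (remaining 1 GB)
5 GB → drive 10 (remaining 3 GB)
Final drives: [4,1] [5] [6] [6] [5] [7] [5] [6] [4,3] [5].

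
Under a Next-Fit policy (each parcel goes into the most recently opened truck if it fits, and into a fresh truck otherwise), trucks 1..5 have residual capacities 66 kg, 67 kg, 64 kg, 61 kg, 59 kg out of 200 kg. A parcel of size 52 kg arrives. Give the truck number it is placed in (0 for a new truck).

Next-Fit only looks at truck 5, which has 59 kg free.
52 kg fits there.

5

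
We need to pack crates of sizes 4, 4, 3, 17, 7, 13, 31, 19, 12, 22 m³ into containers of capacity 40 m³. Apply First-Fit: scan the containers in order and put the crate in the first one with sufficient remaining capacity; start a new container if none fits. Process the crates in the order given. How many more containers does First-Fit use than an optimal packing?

First-Fit: [4,4,3,17,7] [13,19] [31] [12,22] → 4 containers.
Total size 132 m³; any packing needs at least ⌈132/40⌉ = 4 containers.
So 4 is already optimal.

0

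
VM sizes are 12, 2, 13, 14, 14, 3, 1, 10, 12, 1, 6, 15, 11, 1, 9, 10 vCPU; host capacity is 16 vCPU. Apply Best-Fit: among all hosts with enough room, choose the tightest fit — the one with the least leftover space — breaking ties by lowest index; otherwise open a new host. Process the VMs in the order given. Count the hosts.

Put 12 vCPU in host 1; 4 vCPU remain.
Put 2 vCPU in host 1; 2 vCPU remain.
Put 13 vCPU in host 2; 3 vCPU remain.
Put 14 vCPU in host 3; 2 vCPU remain.
Put 14 vCPU in host 4; 2 vCPU remain.
Put 3 vCPU in host 2; 0 vCPU remain.
Put 1 vCPU in host 1; 1 vCPU remain.
Put 10 vCPU in host 5; 6 vCPU remain.
Put 12 vCPU in host 6; 4 vCPU remain.
Put 1 vCPU in host 1; 0 vCPU remain.
Put 6 vCPU in host 5; 0 vCPU remain.
Put 15 vCPU in host 7; 1 vCPU remain.
Put 11 vCPU in host 8; 5 vCPU remain.
Put 1 vCPU in host 7; 0 vCPU remain.
Put 9 vCPU in host 9; 7 vCPU remain.
Put 10 vCPU in host 10; 6 vCPU remain.
Final hosts: [12,2,1,1] [13,3] [14] [14] [10,6] [12] [15,1] [11] [9] [10].

10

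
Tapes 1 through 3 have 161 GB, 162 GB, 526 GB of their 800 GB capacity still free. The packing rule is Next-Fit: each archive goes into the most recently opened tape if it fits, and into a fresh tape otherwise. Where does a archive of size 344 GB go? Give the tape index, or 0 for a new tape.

3

Next-Fit only looks at tape 3, which has 526 GB free.
344 GB fits there.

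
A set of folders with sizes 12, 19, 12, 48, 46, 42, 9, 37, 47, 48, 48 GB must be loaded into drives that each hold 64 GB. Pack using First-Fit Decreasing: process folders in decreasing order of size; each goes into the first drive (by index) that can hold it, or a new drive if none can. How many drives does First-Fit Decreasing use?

7

Sorted descending: 48, 48, 48, 47, 46, 42, 37, 19, 12, 12, 9.
drive 1: place 48 GB, 16 GB left
drive 2: place 48 GB, 16 GB left
drive 3: place 48 GB, 16 GB left
drive 4: place 47 GB, 17 GB left
drive 5: place 46 GB, 18 GB left
drive 6: place 42 GB, 22 GB left
drive 7: place 37 GB, 27 GB left
drive 6: place 19 GB, 3 GB left
drive 1: place 12 GB, 4 GB left
drive 2: place 12 GB, 4 GB left
drive 3: place 9 GB, 7 GB left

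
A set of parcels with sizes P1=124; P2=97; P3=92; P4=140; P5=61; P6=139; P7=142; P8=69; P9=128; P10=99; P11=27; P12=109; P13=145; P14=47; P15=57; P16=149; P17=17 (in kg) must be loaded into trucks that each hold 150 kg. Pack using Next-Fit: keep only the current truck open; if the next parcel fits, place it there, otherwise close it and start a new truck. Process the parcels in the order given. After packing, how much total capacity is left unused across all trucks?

Put P1 (124 kg) in truck 1; 26 kg remain.
Put P2 (97 kg) in truck 2; 53 kg remain.
Put P3 (92 kg) in truck 3; 58 kg remain.
Put P4 (140 kg) in truck 4; 10 kg remain.
Put P5 (61 kg) in truck 5; 89 kg remain.
Put P6 (139 kg) in truck 6; 11 kg remain.
Put P7 (142 kg) in truck 7; 8 kg remain.
Put P8 (69 kg) in truck 8; 81 kg remain.
Put P9 (128 kg) in truck 9; 22 kg remain.
Put P10 (99 kg) in truck 10; 51 kg remain.
Put P11 (27 kg) in truck 10; 24 kg remain.
Put P12 (109 kg) in truck 11; 41 kg remain.
Put P13 (145 kg) in truck 12; 5 kg remain.
Put P14 (47 kg) in truck 13; 103 kg remain.
Put P15 (57 kg) in truck 13; 46 kg remain.
Put P16 (149 kg) in truck 14; 1 kg remain.
Put P17 (17 kg) in truck 15; 133 kg remain.
15 trucks × 150 kg = 2250 kg; used 1642 kg; unused 608 kg.

608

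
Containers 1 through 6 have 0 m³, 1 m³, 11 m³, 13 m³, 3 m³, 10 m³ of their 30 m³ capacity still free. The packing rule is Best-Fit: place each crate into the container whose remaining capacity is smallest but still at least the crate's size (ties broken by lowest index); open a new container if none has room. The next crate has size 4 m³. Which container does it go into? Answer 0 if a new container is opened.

Containers with room: container 3 (11 m³), container 4 (13 m³), container 6 (10 m³).
Tightest fit is container 6 with 10 m³ free.

6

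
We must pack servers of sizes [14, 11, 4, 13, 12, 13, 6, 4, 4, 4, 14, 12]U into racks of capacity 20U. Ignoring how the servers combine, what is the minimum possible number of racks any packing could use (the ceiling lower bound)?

6

Total size = 14 + 11 + 4 + 13 + 12 + 13 + 6 + 4 + 4 + 4 + 14 + 12 = 111U.
⌈111 / 20⌉ = 6.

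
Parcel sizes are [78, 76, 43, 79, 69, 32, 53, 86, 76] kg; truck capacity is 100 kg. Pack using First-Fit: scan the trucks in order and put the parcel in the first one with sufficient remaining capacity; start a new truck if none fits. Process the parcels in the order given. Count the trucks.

8

78 kg → truck 1 (remaining 22 kg)
76 kg → truck 2 (remaining 24 kg)
43 kg → truck 3 (remaining 57 kg)
79 kg → truck 4 (remaining 21 kg)
69 kg → truck 5 (remaining 31 kg)
32 kg → truck 3 (remaining 25 kg)
53 kg → truck 6 (remaining 47 kg)
86 kg → truck 7 (remaining 14 kg)
76 kg → truck 8 (remaining 24 kg)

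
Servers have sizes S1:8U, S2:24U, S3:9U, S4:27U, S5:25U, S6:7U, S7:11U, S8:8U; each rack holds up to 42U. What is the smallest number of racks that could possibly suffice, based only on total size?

3

Total size = 8 + 24 + 9 + 27 + 25 + 7 + 11 + 8 = 119U.
⌈119 / 42⌉ = 3.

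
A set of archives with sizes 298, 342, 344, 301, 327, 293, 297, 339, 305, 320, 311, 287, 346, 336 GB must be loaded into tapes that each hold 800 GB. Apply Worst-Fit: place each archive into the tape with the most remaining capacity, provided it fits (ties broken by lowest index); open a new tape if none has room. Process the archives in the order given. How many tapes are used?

7

tape 1: place 298 GB, 502 GB left
tape 1: place 342 GB, 160 GB left
tape 2: place 344 GB, 456 GB left
tape 2: place 301 GB, 155 GB left
tape 3: place 327 GB, 473 GB left
tape 3: place 293 GB, 180 GB left
tape 4: place 297 GB, 503 GB left
tape 4: place 339 GB, 164 GB left
tape 5: place 305 GB, 495 GB left
tape 5: place 320 GB, 175 GB left
tape 6: place 311 GB, 489 GB left
tape 6: place 287 GB, 202 GB left
tape 7: place 346 GB, 454 GB left
tape 7: place 336 GB, 118 GB left
Final tapes: [298,342] [344,301] [327,293] [297,339] [305,320] [311,287] [346,336].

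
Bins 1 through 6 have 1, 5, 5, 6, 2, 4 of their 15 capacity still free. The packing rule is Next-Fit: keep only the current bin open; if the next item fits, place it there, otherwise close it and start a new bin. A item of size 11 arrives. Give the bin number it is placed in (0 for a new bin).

Next-Fit only looks at bin 6, which has 4 free.
11 does not fit, so a new bin is opened.

0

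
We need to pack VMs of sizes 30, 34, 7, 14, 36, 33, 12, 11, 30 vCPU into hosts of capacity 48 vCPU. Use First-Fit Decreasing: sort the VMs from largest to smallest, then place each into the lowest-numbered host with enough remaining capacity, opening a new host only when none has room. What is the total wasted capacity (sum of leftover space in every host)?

33

Sorted descending: 36, 34, 33, 30, 30, 14, 12, 11, 7.
36 vCPU → host 1 (remaining 12 vCPU)
34 vCPU → host 2 (remaining 14 vCPU)
33 vCPU → host 3 (remaining 15 vCPU)
30 vCPU → host 4 (remaining 18 vCPU)
30 vCPU → host 5 (remaining 18 vCPU)
14 vCPU → host 2 (remaining 0 vCPU)
12 vCPU → host 1 (remaining 0 vCPU)
11 vCPU → host 3 (remaining 4 vCPU)
7 vCPU → host 4 (remaining 11 vCPU)
5 hosts × 48 vCPU = 240 vCPU; used 207 vCPU; unused 33 vCPU.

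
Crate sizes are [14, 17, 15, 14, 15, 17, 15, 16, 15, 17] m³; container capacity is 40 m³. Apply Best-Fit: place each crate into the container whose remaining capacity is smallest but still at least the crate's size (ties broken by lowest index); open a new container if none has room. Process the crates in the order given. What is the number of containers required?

5

container 1: place 14 m³, 26 m³ left
container 1: place 17 m³, 9 m³ left
container 2: place 15 m³, 25 m³ left
container 2: place 14 m³, 11 m³ left
container 3: place 15 m³, 25 m³ left
container 3: place 17 m³, 8 m³ left
container 4: place 15 m³, 25 m³ left
container 4: place 16 m³, 9 m³ left
container 5: place 15 m³, 25 m³ left
container 5: place 17 m³, 8 m³ left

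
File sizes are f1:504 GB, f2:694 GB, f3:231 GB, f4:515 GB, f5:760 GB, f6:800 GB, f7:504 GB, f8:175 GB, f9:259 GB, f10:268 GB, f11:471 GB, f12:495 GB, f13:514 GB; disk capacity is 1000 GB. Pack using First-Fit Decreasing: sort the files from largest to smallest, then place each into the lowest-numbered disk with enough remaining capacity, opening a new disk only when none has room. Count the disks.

7

Sorted descending: 800, 760, 694, 515, 514, 504, 504, 495, 471, 268, 259, 231, 175.
800 GB → disk 1 (remaining 200 GB)
760 GB → disk 2 (remaining 240 GB)
694 GB → disk 3 (remaining 306 GB)
515 GB → disk 4 (remaining 485 GB)
514 GB → disk 5 (remaining 486 GB)
504 GB → disk 6 (remaining 496 GB)
504 GB → disk 7 (remaining 496 GB)
495 GB → disk 6 (remaining 1 GB)
471 GB → disk 4 (remaining 14 GB)
268 GB → disk 3 (remaining 38 GB)
259 GB → disk 5 (remaining 227 GB)
231 GB → disk 2 (remaining 9 GB)
175 GB → disk 1 (remaining 25 GB)
Final disks: [800,175] [760,231] [694,268] [515,471] [514,259] [504,495] [504].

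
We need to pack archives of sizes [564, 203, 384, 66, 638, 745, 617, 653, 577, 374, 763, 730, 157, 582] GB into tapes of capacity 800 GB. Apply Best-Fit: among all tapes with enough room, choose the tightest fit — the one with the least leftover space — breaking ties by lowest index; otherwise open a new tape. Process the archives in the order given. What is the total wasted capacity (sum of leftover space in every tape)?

tape 1: place 564 GB, 236 GB left
tape 1: place 203 GB, 33 GB left
tape 2: place 384 GB, 416 GB left
tape 2: place 66 GB, 350 GB left
tape 3: place 638 GB, 162 GB left
tape 4: place 745 GB, 55 GB left
tape 5: place 617 GB, 183 GB left
tape 6: place 653 GB, 147 GB left
tape 7: place 577 GB, 223 GB left
tape 8: place 374 GB, 426 GB left
tape 9: place 763 GB, 37 GB left
tape 10: place 730 GB, 70 GB left
tape 3: place 157 GB, 5 GB left
tape 11: place 582 GB, 218 GB left
11 tapes × 800 GB = 8800 GB; used 7053 GB; unused 1747 GB.

1747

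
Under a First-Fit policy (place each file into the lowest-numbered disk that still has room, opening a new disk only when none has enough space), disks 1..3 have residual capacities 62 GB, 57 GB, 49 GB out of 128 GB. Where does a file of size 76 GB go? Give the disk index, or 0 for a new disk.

No disk has ≥ 76 GB free, so a new disk is opened.

0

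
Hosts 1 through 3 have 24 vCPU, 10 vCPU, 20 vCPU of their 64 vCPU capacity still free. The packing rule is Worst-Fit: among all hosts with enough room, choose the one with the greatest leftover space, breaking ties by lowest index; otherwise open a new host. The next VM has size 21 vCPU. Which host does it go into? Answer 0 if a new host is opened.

1

Hosts with room: host 1 (24 vCPU).
Most room is host 1 with 24 vCPU free.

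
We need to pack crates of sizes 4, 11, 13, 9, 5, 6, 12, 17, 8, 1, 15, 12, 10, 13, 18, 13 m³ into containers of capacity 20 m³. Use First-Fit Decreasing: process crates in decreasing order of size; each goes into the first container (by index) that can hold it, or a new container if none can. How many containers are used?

10 containers

Sorted descending: 18, 17, 15, 13, 13, 13, 12, 12, 11, 10, 9, 8, 6, 5, 4, 1.
18 m³ → container 1 (remaining 2 m³)
17 m³ → container 2 (remaining 3 m³)
15 m³ → container 3 (remaining 5 m³)
13 m³ → container 4 (remaining 7 m³)
13 m³ → container 5 (remaining 7 m³)
13 m³ → container 6 (remaining 7 m³)
12 m³ → container 7 (remaining 8 m³)
12 m³ → container 8 (remaining 8 m³)
11 m³ → container 9 (remaining 9 m³)
10 m³ → container 10 (remaining 10 m³)
9 m³ → container 9 (remaining 0 m³)
8 m³ → container 7 (remaining 0 m³)
6 m³ → container 4 (remaining 1 m³)
5 m³ → container 3 (remaining 0 m³)
4 m³ → container 5 (remaining 3 m³)
1 m³ → container 1 (remaining 1 m³)
Final containers: [18,1] [17] [15,5] [13,6] [13,4] [13] [12,8] [12] [11,9] [10].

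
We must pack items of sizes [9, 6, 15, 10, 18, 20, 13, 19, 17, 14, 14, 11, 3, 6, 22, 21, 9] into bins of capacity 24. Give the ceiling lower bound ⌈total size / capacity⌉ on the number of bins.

10

Total size = 9 + 6 + 15 + 10 + 18 + 20 + 13 + 19 + 17 + 14 + 14 + 11 + 3 + 6 + 22 + 21 + 9 = 227.
⌈227 / 24⌉ = 10.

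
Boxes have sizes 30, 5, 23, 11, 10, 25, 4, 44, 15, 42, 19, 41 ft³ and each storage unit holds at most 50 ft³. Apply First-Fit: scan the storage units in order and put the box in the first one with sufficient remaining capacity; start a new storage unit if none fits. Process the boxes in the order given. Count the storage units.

6 storage units

30 ft³ → storage unit 1 (remaining 20 ft³)
5 ft³ → storage unit 1 (remaining 15 ft³)
23 ft³ → storage unit 2 (remaining 27 ft³)
11 ft³ → storage unit 1 (remaining 4 ft³)
10 ft³ → storage unit 2 (remaining 17 ft³)
25 ft³ → storage unit 3 (remaining 25 ft³)
4 ft³ → storage unit 1 (remaining 0 ft³)
44 ft³ → storage unit 4 (remaining 6 ft³)
15 ft³ → storage unit 2 (remaining 2 ft³)
42 ft³ → storage unit 5 (remaining 8 ft³)
19 ft³ → storage unit 3 (remaining 6 ft³)
41 ft³ → storage unit 6 (remaining 9 ft³)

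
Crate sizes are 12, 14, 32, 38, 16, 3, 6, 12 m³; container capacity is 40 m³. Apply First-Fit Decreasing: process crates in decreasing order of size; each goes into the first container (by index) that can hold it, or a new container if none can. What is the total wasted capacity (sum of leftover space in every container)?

27

Sorted descending: 38, 32, 16, 14, 12, 12, 6, 3.
container 1: place 38 m³, 2 m³ left
container 2: place 32 m³, 8 m³ left
container 3: place 16 m³, 24 m³ left
container 3: place 14 m³, 10 m³ left
container 4: place 12 m³, 28 m³ left
container 4: place 12 m³, 16 m³ left
container 2: place 6 m³, 2 m³ left
container 3: place 3 m³, 7 m³ left
4 containers × 40 m³ = 160 m³; used 133 m³; unused 27 m³.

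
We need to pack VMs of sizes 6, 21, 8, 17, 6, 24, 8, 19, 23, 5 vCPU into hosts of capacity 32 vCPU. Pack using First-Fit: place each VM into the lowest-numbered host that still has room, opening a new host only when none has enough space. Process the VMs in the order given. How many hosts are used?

host 1: place 6 vCPU, 26 vCPU left
host 1: place 21 vCPU, 5 vCPU left
host 2: place 8 vCPU, 24 vCPU left
host 2: place 17 vCPU, 7 vCPU left
host 2: place 6 vCPU, 1 vCPU left
host 3: place 24 vCPU, 8 vCPU left
host 3: place 8 vCPU, 0 vCPU left
host 4: place 19 vCPU, 13 vCPU left
host 5: place 23 vCPU, 9 vCPU left
host 1: place 5 vCPU, 0 vCPU left

5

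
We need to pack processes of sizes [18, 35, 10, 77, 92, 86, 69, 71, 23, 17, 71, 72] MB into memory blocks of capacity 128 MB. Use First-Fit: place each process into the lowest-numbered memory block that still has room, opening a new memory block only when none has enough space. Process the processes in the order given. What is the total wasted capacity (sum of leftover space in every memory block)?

Put 18 MB in memory block 1; 110 MB remain.
Put 35 MB in memory block 1; 75 MB remain.
Put 10 MB in memory block 1; 65 MB remain.
Put 77 MB in memory block 2; 51 MB remain.
Put 92 MB in memory block 3; 36 MB remain.
Put 86 MB in memory block 4; 42 MB remain.
Put 69 MB in memory block 5; 59 MB remain.
Put 71 MB in memory block 6; 57 MB remain.
Put 23 MB in memory block 1; 42 MB remain.
Put 17 MB in memory block 1; 25 MB remain.
Put 71 MB in memory block 7; 57 MB remain.
Put 72 MB in memory block 8; 56 MB remain.
8 memory blocks × 128 MB = 1024 MB; used 641 MB; unused 383 MB.

383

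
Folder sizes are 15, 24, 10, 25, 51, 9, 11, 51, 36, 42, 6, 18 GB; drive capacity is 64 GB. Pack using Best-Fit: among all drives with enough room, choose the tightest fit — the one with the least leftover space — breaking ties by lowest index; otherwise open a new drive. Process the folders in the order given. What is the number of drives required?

Put 15 GB in drive 1; 49 GB remain.
Put 24 GB in drive 1; 25 GB remain.
Put 10 GB in drive 1; 15 GB remain.
Put 25 GB in drive 2; 39 GB remain.
Put 51 GB in drive 3; 13 GB remain.
Put 9 GB in drive 3; 4 GB remain.
Put 11 GB in drive 1; 4 GB remain.
Put 51 GB in drive 4; 13 GB remain.
Put 36 GB in drive 2; 3 GB remain.
Put 42 GB in drive 5; 22 GB remain.
Put 6 GB in drive 4; 7 GB remain.
Put 18 GB in drive 5; 4 GB remain.

5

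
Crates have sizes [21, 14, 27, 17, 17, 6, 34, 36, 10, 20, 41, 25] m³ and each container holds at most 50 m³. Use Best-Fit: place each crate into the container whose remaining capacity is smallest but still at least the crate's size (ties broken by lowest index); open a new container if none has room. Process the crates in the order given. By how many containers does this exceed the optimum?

1

Best-Fit: [21,14] [27,17,6] [17,20] [34] [36,10] [41] [25] → 7 containers.
Total size 268 m³; any packing needs at least ⌈268/50⌉ = 6 containers.
An optimal packing achieves that bound: [41,6] [36,14] [34,10] [27,21] [25,20] [17,17] → 6 containers.
Excess: 7 − 6 = 1.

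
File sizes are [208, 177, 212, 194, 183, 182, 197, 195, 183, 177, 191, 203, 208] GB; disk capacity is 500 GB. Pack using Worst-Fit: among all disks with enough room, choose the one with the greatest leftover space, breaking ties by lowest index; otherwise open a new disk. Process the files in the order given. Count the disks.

7

disk 1: place 208 GB, 292 GB left
disk 1: place 177 GB, 115 GB left
disk 2: place 212 GB, 288 GB left
disk 2: place 194 GB, 94 GB left
disk 3: place 183 GB, 317 GB left
disk 3: place 182 GB, 135 GB left
disk 4: place 197 GB, 303 GB left
disk 4: place 195 GB, 108 GB left
disk 5: place 183 GB, 317 GB left
disk 5: place 177 GB, 140 GB left
disk 6: place 191 GB, 309 GB left
disk 6: place 203 GB, 106 GB left
disk 7: place 208 GB, 292 GB left
Final disks: [208,177] [212,194] [183,182] [197,195] [183,177] [191,203] [208].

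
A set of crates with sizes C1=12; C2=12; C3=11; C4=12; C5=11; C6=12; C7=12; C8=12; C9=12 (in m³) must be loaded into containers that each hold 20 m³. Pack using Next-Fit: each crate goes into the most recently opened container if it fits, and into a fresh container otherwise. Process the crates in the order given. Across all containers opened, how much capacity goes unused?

74

C1 (12 m³) → container 1 (remaining 8 m³)
C2 (12 m³) → container 2 (remaining 8 m³)
C3 (11 m³) → container 3 (remaining 9 m³)
C4 (12 m³) → container 4 (remaining 8 m³)
C5 (11 m³) → container 5 (remaining 9 m³)
C6 (12 m³) → container 6 (remaining 8 m³)
C7 (12 m³) → container 7 (remaining 8 m³)
C8 (12 m³) → container 8 (remaining 8 m³)
C9 (12 m³) → container 9 (remaining 8 m³)
9 containers × 20 m³ = 180 m³; used 106 m³; unused 74 m³.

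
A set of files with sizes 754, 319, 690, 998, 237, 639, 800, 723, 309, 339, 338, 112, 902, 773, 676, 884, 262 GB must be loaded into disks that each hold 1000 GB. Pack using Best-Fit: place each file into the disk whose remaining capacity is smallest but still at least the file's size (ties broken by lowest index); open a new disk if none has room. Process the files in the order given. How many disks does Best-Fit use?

Put 754 GB in disk 1; 246 GB remain.
Put 319 GB in disk 2; 681 GB remain.
Put 690 GB in disk 3; 310 GB remain.
Put 998 GB in disk 4; 2 GB remain.
Put 237 GB in disk 1; 9 GB remain.
Put 639 GB in disk 2; 42 GB remain.
Put 800 GB in disk 5; 200 GB remain.
Put 723 GB in disk 6; 277 GB remain.
Put 309 GB in disk 3; 1 GB remain.
Put 339 GB in disk 7; 661 GB remain.
Put 338 GB in disk 7; 323 GB remain.
Put 112 GB in disk 5; 88 GB remain.
Put 902 GB in disk 8; 98 GB remain.
Put 773 GB in disk 9; 227 GB remain.
Put 676 GB in disk 10; 324 GB remain.
Put 884 GB in disk 11; 116 GB remain.
Put 262 GB in disk 6; 15 GB remain.
Final disks: [754,237] [319,639] [690,309] [998] [800,112] [723,262] [339,338] [902] [773] [676] [884].

11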